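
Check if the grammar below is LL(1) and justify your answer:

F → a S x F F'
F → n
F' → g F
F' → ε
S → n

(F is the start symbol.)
A grammar is LL(1) if for each non-terminal N with multiple productions, the predict sets of those productions are pairwise disjoint, where PREDICT(N → α) = (FIRST(α) \ {ε}) ∪ (FOLLOW(N) if α ⇒* ε).

Relevant sets:
  FOLLOW(F') = { $, 'g' }

For F:
  PREDICT(F → a S x F F') = { 'a' }
  PREDICT(F → n) = { 'n' }
For F':
  PREDICT(F' → g F) = { 'g' }
  PREDICT(F' → ε) = { $, 'g' }
S has a single production, so nothing to check there.

Conflict found: Predict set conflict for F': { 'g' }
The grammar is NOT LL(1).

Answer: No. Predict set conflict for F': { 'g' }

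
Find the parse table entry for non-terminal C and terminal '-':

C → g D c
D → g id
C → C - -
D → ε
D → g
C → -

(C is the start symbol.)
To find M[C, '-'], we find productions for C where '-' is in the predict set (PREDICT(N → α) = (FIRST(α) \ {ε}) ∪ (FOLLOW(N) if α ⇒* ε)).

Relevant sets:
  FIRST(C) = { '-', 'g' }

C → g D c: PREDICT = { 'g' }
C → C - -: PREDICT = { '-', 'g' }
  '-' is in predict set, so this production goes in M[C, '-']
C → -: PREDICT = { '-' }
  '-' is in predict set, so this production goes in M[C, '-']

M[C, '-'] = C → C - -, C → -  (a multiply-defined cell — the grammar is not LL(1))

Answer: C → C - -, C → -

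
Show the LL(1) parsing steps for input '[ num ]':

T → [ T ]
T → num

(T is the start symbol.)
Stack is shown with the top on the left.

Stack    Input      Action
--------------------------
T $      [ num ] $  output T → [ T ]
[ T ] $  [ num ] $  match '['
T ] $    num ] $    output T → num
num ] $  num ] $    match 'num'
] $      ] $        match ']'
$        $          accept

The string is accepted.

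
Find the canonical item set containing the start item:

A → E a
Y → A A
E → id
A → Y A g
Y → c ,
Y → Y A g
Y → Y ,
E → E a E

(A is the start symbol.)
First, augment the grammar with A' → A
I₀ = CLOSURE({ [A' → . A] }):
  [A' → . A] has the dot before A: add [A → . E a], [A → . Y A g]
  [A → . E a] has the dot before E: add [E → . id], [E → . E a E]
  [A → . Y A g] has the dot before Y: add [Y → . A A], [Y → . c ,], [Y → . Y A g], [Y → . Y ,]
No further items can be added.

I₀ = { [A → . E a], [A → . Y A g], [A' → . A], [E → . E a E], [E → . id], [Y → . A A], [Y → . Y ,], [Y → . Y A g], [Y → . c ,] }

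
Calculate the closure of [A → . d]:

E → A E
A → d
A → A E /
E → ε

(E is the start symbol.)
{ [A → . d] }

To compute CLOSURE, for each item [A → α.Bβ] where B is a non-terminal, add [B → .γ] for all productions B → γ; repeat for the newly added items until nothing changes.

Start with: [A → . d]
The dot precedes the terminal d, so nothing is added.

CLOSURE = { [A → . d] }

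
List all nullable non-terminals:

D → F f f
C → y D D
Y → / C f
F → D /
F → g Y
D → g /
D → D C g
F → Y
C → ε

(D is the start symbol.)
{ 'C' }

A non-terminal is nullable if it can derive ε (the empty string): either it has an ε-production, or it has a production whose right-hand side consists entirely of nullable non-terminals.

ε-productions: C → ε
So C is immediately nullable.
No further non-terminal can be added: every production for the remaining non-terminals contains a terminal or a non-nullable non-terminal.
Nullable = { 'C' }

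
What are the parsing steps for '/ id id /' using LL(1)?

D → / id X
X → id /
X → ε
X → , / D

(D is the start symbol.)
Stack is shown with the top on the left.

Stack     Input        Action
-----------------------------
D $       / id id / $  output D → / id X
/ id X $  / id id / $  match '/'
id X $    id id / $    match 'id'
X $       id / $       output X → id /
id / $    id / $       match 'id'
/ $       / $          match '/'
$         $            accept

The string is accepted.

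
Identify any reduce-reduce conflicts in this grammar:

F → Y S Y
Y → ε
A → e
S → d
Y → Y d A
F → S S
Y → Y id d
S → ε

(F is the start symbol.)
Yes — I0: [S → .] vs [Y → .]

Augment with F' → F and build the canonical LR(0) collection (I0 = CLOSURE({[F' → . F]}), then GOTO on every symbol after a dot until no new states appear). It has 14 states:
  I0: { [F → . S S], [F → . Y S Y], [F' → . F], [S → . d], [S → .], [Y → . Y d A], [Y → . Y id d], [Y → .] }  — shift, 2 reduces
  I1: { [F' → F .] }  — accept
  I2: { [F → S . S], [S → . d], [S → .] }  — shift, reduce
  I3: { [F → Y . S Y], [S → . d], [S → .], [Y → Y . d A], [Y → Y . id d] }  — shift, reduce
  I4: { [S → d .] }  — reduce
  I5: { [F → Y S . Y], [Y → . Y d A], [Y → . Y id d], [Y → .] }  — reduce
  I6: { [A → . e], [S → d .], [Y → Y d . A] }  — shift, reduce
  I7: { [Y → Y id . d] }  — shift
  I8: { [Y → Y id d .] }  — reduce
  I9: { [Y → Y d A .] }  — reduce
  I10: { [A → e .] }  — reduce
  I11: { [F → Y S Y .], [Y → Y . d A], [Y → Y . id d] }  — shift, reduce
  I12: { [A → . e], [Y → Y d . A] }  — shift
  I13: { [F → S S .] }  — reduce

I0 contains complete items [S → .], [Y → .] — reduce-reduce conflict.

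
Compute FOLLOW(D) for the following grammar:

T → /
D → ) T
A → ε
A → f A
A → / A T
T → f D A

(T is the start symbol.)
In T → f D A: D is followed by A, add FIRST(A) \ {ε} = { '/', 'f' }
  A is nullable, so also add FOLLOW(T)

The FOLLOW sets referred to above (computed the same way, to a fixed point):
  FOLLOW(T) = { $, '/', 'f' }

Taking the union: FOLLOW(D) = { $, '/', 'f' }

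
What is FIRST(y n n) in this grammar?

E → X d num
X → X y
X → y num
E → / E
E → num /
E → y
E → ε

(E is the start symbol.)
To compute FIRST(y n n), process the symbols left to right:
Symbol y is a terminal. Add 'y' and stop.
FIRST(y n n) = { 'y' }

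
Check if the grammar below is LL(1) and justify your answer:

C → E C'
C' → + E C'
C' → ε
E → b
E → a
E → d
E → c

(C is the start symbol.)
Relevant sets:
  FOLLOW(C') = { $ }

For C':
  PREDICT(C' → '+' E C') = { '+' }
  PREDICT(C' → ε) = { $ }
For E:
  PREDICT(E → b) = { 'b' }
  PREDICT(E → a) = { 'a' }
  PREDICT(E → d) = { 'd' }
  PREDICT(E → c) = { 'c' }
C has a single production, so nothing to check there.

All predict sets are disjoint. The grammar IS LL(1).

Answer: Yes, the grammar is LL(1).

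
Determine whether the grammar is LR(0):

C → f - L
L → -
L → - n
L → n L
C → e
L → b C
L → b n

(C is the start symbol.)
No. Shift-reduce conflict between [L → - .] and [L → - . n]

A grammar is LR(0) if no state in the canonical LR(0) collection has:
  - both a shift item (dot before a terminal) and a complete item (shift-reduce conflict), or
  - two or more complete items (reduce-reduce conflict; the accept item [C' → C .] counts as a complete item here).

Augment with C' → C and build the canonical LR(0) collection (I0 = CLOSURE({[C' → . C]}), then GOTO on every symbol after a dot until no new states appear). It has 13 states:
  I0: { [C → . e], [C → . f - L], [C' → . C] }  — shift
  I1: { [C' → C .] }  — accept
  I2: { [C → e .] }  — reduce
  I3: { [C → f . - L] }  — shift
  I4: { [C → f - . L], [L → . - n], [L → . -], [L → . b C], [L → . b n], [L → . n L] }  — shift
  I5: { [L → - . n], [L → - .] }  — shift, reduce
  I6: { [C → f - L .] }  — reduce
  I7: { [C → . e], [C → . f - L], [L → b . C], [L → b . n] }  — shift
  I8: { [L → . - n], [L → . -], [L → . b C], [L → . b n], [L → . n L], [L → n . L] }  — shift
  I9: { [L → n L .] }  — reduce
  I10: { [L → b C .] }  — reduce
  I11: { [L → b n .] }  — reduce
  I12: { [L → - n .] }  — reduce

Conflict in state I5:
  Shift-reduce conflict between [L → - .] and [L → - . n]
So the grammar is NOT LR(0).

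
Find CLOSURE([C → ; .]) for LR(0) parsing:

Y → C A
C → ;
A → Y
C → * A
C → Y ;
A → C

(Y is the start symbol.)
Start with: [C → ; .]
The dot is at the end, so nothing is added.

CLOSURE = { [C → ; .] }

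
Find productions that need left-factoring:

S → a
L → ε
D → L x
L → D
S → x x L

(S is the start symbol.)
No, left-factoring is not needed

Left-factoring is needed when two productions for the same non-terminal
share a common prefix on the right-hand side.

Productions for S:
  S → a
  S → x x L
Productions for L:
  L → ε
  L → D

No common prefixes found.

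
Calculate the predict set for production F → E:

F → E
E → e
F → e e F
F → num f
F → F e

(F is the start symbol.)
PREDICT(F → E) = (FIRST(RHS) \ {ε}) ∪ (FOLLOW(F) if ε ∈ FIRST(RHS), i.e. RHS ⇒* ε)
FIRST(E) = { 'e' }
FIRST(E) = { 'e' }
ε ∉ FIRST(E), so FOLLOW(F) is not added.
PREDICT(F → E) = { 'e' }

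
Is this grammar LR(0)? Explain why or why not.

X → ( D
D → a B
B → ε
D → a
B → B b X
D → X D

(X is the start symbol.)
A grammar is LR(0) if no state in the canonical LR(0) collection has:
  - both a shift item (dot before a terminal) and a complete item (shift-reduce conflict), or
  - two or more complete items (reduce-reduce conflict; the accept item [X' → X .] counts as a complete item here).

Augment with X' → X and build the canonical LR(0) collection (I0 = CLOSURE({[X' → . X]}), then GOTO on every symbol after a dot until no new states appear). It has 10 states:
  I0: { [X → . ( D], [X' → . X] }  — shift
  I1: { [D → . X D], [D → . a B], [D → . a], [X → ( . D], [X → . ( D] }  — shift
  I2: { [X' → X .] }  — accept
  I3: { [X → ( D .] }  — reduce
  I4: { [D → . X D], [D → . a B], [D → . a], [D → X . D], [X → . ( D] }  — shift
  I5: { [B → . B b X], [B → .], [D → a . B], [D → a .] }  — 2 reduces
  I6: { [B → B . b X], [D → a B .] }  — shift, reduce
  I7: { [B → B b . X], [X → . ( D] }  — shift
  I8: { [B → B b X .] }  — reduce
  I9: { [D → X D .] }  — reduce

Conflict in state I5:
  Reduce-reduce conflict: [B → .] and [D → a .]
So the grammar is NOT LR(0).

Answer: No. Reduce-reduce conflict: [B → .] and [D → a .]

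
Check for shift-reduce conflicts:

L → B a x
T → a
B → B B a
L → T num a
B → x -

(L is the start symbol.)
No shift-reduce conflicts

Augment with L' → L and build the canonical LR(0) collection (I0 = CLOSURE({[L' → . L]}), then GOTO on every symbol after a dot until no new states appear). It has 13 states:
  I0: { [B → . B B a], [B → . x -], [L → . B a x], [L → . T num a], [L' → . L], [T → . a] }  — shift
  I1: { [B → . B B a], [B → . x -], [B → B . B a], [L → B . a x] }  — shift
  I2: { [L' → L .] }  — accept
  I3: { [L → T . num a] }  — shift
  I4: { [T → a .] }  — reduce
  I5: { [B → x . -] }  — shift
  I6: { [B → x - .] }  — reduce
  I7: { [L → T num . a] }  — shift
  I8: { [L → T num a .] }  — reduce
  I9: { [B → . B B a], [B → . x -], [B → B . B a], [B → B B . a] }  — shift
  I10: { [L → B a . x] }  — shift
  I11: { [L → B a x .] }  — reduce
  I12: { [B → B B a .] }  — reduce

No state contains both a complete item and a shift item.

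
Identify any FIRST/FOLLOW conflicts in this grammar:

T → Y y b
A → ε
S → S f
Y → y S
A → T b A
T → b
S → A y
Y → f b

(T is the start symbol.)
A FIRST/FOLLOW conflict occurs when a non-terminal N has a nullable alternative N → β (β ⇒* ε) and another alternative N → α with FIRST(α) ∩ FOLLOW(N) ≠ ∅: on such a lookahead the parser cannot decide between expanding α and letting N vanish via β.

Nullable non-terminals: A.
FIRST sets used below: FIRST(T) = { 'b', 'f', 'y' }

A: nullable alternative(s) A → ε; FOLLOW(A) = { 'y' }
  A → ε: FIRST \ {ε} = { } — this is the only nullable alternative, skip
  A → T b A: FIRST \ {ε} = { 'b', 'f', 'y' } — overlaps FOLLOW(A) on { 'y' }: CONFLICT

S, T, Y have no nullable alternative, so no FIRST/FOLLOW check is needed there.

So the grammar has 1 FIRST/FOLLOW conflict (marked CONFLICT above).

Answer: Yes. A → T b A with FOLLOW(A) on { 'y' }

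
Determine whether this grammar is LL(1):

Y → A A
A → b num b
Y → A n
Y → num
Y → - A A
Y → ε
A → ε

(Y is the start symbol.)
A grammar is LL(1) if for each non-terminal N with multiple productions, the predict sets of those productions are pairwise disjoint, where PREDICT(N → α) = (FIRST(α) \ {ε}) ∪ (FOLLOW(N) if α ⇒* ε).

Relevant sets:
  FIRST(A) = { 'b', ε }
  FOLLOW(Y) = { $ }
  FOLLOW(A) = { $, 'b', 'n' }

For Y:
  PREDICT(Y → A A) = { $, 'b' }
  PREDICT(Y → A n) = { 'b', 'n' }
  PREDICT(Y → num) = { 'num' }
  PREDICT(Y → '-' A A) = { '-' }
  PREDICT(Y → ε) = { $ }
For A:
  PREDICT(A → b num b) = { 'b' }
  PREDICT(A → ε) = { $, 'b', 'n' }

Conflict found: Predict set conflict for Y: { 'b' }
The grammar is NOT LL(1).

Answer: No. Predict set conflict for Y: { 'b' }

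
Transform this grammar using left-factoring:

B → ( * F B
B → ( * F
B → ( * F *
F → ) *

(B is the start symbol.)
Left-factoring transforms A → αβ₁ | αβ₂ into A → αA' and A' → β₁ | β₂
(α is the longest common prefix among the alternatives). Repeat until
no nonterminal has two alternatives with a common prefix.

Round 1: B has alternatives sharing prefix '( * F'. Introduce B': B → ( * F B'
  Add: B' → B
  Add: B' → ε
  Add: B' → *

No remaining common prefixes — done.

Resulting grammar:
B → ( * F B'
B' → B
B' → ε
B' → *
F → ) *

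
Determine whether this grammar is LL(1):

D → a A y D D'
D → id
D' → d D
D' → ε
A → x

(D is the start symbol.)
No. Predict set conflict for D': { 'd' }

A grammar is LL(1) if for each non-terminal N with multiple productions, the predict sets of those productions are pairwise disjoint, where PREDICT(N → α) = (FIRST(α) \ {ε}) ∪ (FOLLOW(N) if α ⇒* ε).

Relevant sets:
  FOLLOW(D') = { $, 'd' }

For D:
  PREDICT(D → a A y D D') = { 'a' }
  PREDICT(D → id) = { 'id' }
For D':
  PREDICT(D' → d D) = { 'd' }
  PREDICT(D' → ε) = { $, 'd' }
A has a single production, so nothing to check there.

Conflict found: Predict set conflict for D': { 'd' }
The grammar is NOT LL(1).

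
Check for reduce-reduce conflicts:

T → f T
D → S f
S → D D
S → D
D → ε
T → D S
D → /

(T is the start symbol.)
A reduce-reduce conflict occurs when an LR(0) state has two complete items [A → α .] and [B → β .] — both call for a reduction, and with no lookahead the parser cannot choose between them.

Augment with T' → T and build the canonical LR(0) collection (I0 = CLOSURE({[T' → . T]}), then GOTO on every symbol after a dot until no new states appear). It has 10 states:
  I0: { [D → . /], [D → . S f], [D → .], [S → . D D], [S → . D], [T → . D S], [T → . f T], [T' → . T] }  — shift, reduce
  I1: { [D → / .] }  — reduce
  I2: { [D → . /], [D → . S f], [D → .], [S → . D D], [S → . D], [S → D . D], [S → D .], [T → D . S] }  — shift, 2 reduces
  I3: { [D → S . f] }  — shift
  I4: { [T' → T .] }  — accept
  I5: { [D → . /], [D → . S f], [D → .], [S → . D D], [S → . D], [T → . D S], [T → . f T], [T → f . T] }  — shift, reduce
  I6: { [T → f T .] }  — reduce
  I7: { [D → S f .] }  — reduce
  I8: { [D → . /], [D → . S f], [D → .], [S → . D D], [S → . D], [S → D . D], [S → D .], [S → D D .] }  — shift, 3 reduces
  I9: { [D → S . f], [T → D S .] }  — shift, reduce

I2 contains complete items [D → .], [S → D .] — reduce-reduce conflict.
I8 contains complete items [D → .], [S → D .], [S → D D .] — reduce-reduce conflict.

Answer: Yes — I2: [D → .] vs [S → D .]; I8: [D → .] vs [S → D .]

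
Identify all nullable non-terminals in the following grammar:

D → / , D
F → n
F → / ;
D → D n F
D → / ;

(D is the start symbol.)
There are no ε-productions, so no non-terminal can derive ε.
No non-terminals are nullable.

Answer: None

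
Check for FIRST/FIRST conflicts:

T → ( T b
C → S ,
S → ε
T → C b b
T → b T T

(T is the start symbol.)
No FIRST/FIRST conflicts.

A FIRST/FIRST conflict occurs when two productions N → α and N → β for the same non-terminal have FIRST(α) ∩ FIRST(β) ≠ ∅ (with ε ∈ FIRST of a nullable right-hand side, so two nullable alternatives also conflict).

FIRST sets of the non-terminals at (or reachable through a nullable prefix from) the front of some alternative:
  FIRST(C) = { ',' }

Productions for T:
  T → ( T b: FIRST = { '(' }
  T → C b b: FIRST = { ',' }
  T → b T T: FIRST = { 'b' }
C, S have only one production, so no FIRST/FIRST conflict is possible there.

All alternatives of each non-terminal have pairwise disjoint FIRST sets.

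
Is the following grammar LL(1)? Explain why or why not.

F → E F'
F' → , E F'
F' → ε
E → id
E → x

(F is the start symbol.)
Relevant sets:
  FOLLOW(F') = { $ }

For F':
  PREDICT(F' → ',' E F') = { ',' }
  PREDICT(F' → ε) = { $ }
For E:
  PREDICT(E → id) = { 'id' }
  PREDICT(E → x) = { 'x' }
F has a single production, so nothing to check there.

All predict sets are disjoint. The grammar IS LL(1).

Answer: Yes, the grammar is LL(1).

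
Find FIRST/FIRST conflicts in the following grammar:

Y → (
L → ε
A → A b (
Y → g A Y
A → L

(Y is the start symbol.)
FIRST sets of the non-terminals at (or reachable through a nullable prefix from) the front of some alternative:
  FIRST(A) = { 'b', ε }
  FIRST(L) = { ε }

Productions for Y:
  Y → (: FIRST = { '(' }
  Y → g A Y: FIRST = { 'g' }
Productions for A:
  A → A b (: FIRST = { 'b' }
  A → L: FIRST = { ε }
L has only one production, so no FIRST/FIRST conflict is possible there.

All alternatives of each non-terminal have pairwise disjoint FIRST sets.

Answer: No FIRST/FIRST conflicts.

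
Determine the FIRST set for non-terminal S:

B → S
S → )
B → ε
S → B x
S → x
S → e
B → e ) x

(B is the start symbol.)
{ ')', 'e', 'x' }

FIRST sets of the other non-terminals involved (by the same procedure, iterated to a fixed point):
  FIRST(B) = { ')', 'e', 'x', ε }

From S → ):
  - ')' is a terminal: add ')' and stop
From S → B x:
  - B is a non-terminal: add FIRST(B) \ {ε} = { ')', 'e', 'x' }
    B is nullable, so continue to the next symbol
  - x is a terminal: add 'x' and stop
From S → x:
  - x is a terminal: add 'x' and stop
From S → e:
  - e is a terminal: add 'e' and stop

Collecting: FIRST(S) = { ')', 'e', 'x' }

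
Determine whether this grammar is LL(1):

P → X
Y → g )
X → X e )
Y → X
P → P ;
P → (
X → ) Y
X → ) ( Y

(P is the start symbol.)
Relevant sets:
  FIRST(X) = { ')' }
  FIRST(P) = { '(', ')' }

For P:
  PREDICT(P → X) = { ')' }
  PREDICT(P → P ';') = { '(', ')' }
  PREDICT(P → '(') = { '(' }
For Y:
  PREDICT(Y → g ')') = { 'g' }
  PREDICT(Y → X) = { ')' }
For X:
  PREDICT(X → X e ')') = { ')' }
  PREDICT(X → ')' Y) = { ')' }
  PREDICT(X → ')' '(' Y) = { ')' }

Conflict found: Predict set conflict for P: { ')' }
The grammar is NOT LL(1).

Answer: No. Predict set conflict for P: { ')' }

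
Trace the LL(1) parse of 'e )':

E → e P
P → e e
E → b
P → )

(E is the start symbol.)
Stack is shown with the top on the left.

Stack  Input  Action
--------------------
E $    e ) $  output E → e P
e P $  e ) $  match 'e'
P $    ) $    output P → )
) $    ) $    match ')'
$      $      accept

The string is accepted.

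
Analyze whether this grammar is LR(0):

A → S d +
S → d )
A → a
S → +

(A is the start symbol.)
A grammar is LR(0) if no state in the canonical LR(0) collection has:
  - both a shift item (dot before a terminal) and a complete item (shift-reduce conflict), or
  - two or more complete items (reduce-reduce conflict; the accept item [A' → A .] counts as a complete item here).

Augment with A' → A and build the canonical LR(0) collection (I0 = CLOSURE({[A' → . A]}), then GOTO on every symbol after a dot until no new states appear). It has 9 states:
  I0: { [A → . S d +], [A → . a], [A' → . A], [S → . +], [S → . d )] }  — shift
  I1: { [S → + .] }  — reduce
  I2: { [A' → A .] }  — accept
  I3: { [A → S . d +] }  — shift
  I4: { [A → a .] }  — reduce
  I5: { [S → d . )] }  — shift
  I6: { [S → d ) .] }  — reduce
  I7: { [A → S d . +] }  — shift
  I8: { [A → S d + .] }  — reduce

Every state is either a pure shift/goto state or contains exactly one complete item and nothing to shift — no conflicts. The grammar is LR(0).

Answer: Yes, the grammar is LR(0)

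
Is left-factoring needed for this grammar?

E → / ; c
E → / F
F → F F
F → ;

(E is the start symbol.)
Left-factoring is needed when two productions for the same non-terminal
share a common prefix on the right-hand side.

Productions for E:
  E → / ; c
  E → / F
Productions for F:
  F → F F
  F → ;

Found common prefix '/' in productions for E

Answer: Yes, E has productions with common prefix '/'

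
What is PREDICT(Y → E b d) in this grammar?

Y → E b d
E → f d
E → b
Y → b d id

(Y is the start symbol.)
PREDICT(Y → E b d) = (FIRST(RHS) \ {ε}) ∪ (FOLLOW(Y) if ε ∈ FIRST(RHS), i.e. RHS ⇒* ε)
FIRST(E) = { 'b', 'f' }
FIRST(E b d) = { 'b', 'f' }
ε ∉ FIRST(E b d), so FOLLOW(Y) is not added.
PREDICT(Y → E b d) = { 'b', 'f' }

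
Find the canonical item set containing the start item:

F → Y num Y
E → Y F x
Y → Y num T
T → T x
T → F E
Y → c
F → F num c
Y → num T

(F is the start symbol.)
First, augment the grammar with F' → F
I₀ = CLOSURE({ [F' → . F] }):
  [F' → . F] has the dot before F: add [F → . Y num Y], [F → . F num c]
  [F → . Y num Y] has the dot before Y: add [Y → . Y num T], [Y → . c], [Y → . num T]
No further items can be added.

I₀ = { [F → . F num c], [F → . Y num Y], [F' → . F], [Y → . Y num T], [Y → . c], [Y → . num T] }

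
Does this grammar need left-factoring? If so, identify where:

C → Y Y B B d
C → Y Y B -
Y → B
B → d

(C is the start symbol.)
Yes, C has productions with common prefix 'Y Y B'

Left-factoring is needed when two productions for the same non-terminal
share a common prefix on the right-hand side.

Productions for C:
  C → Y Y B B d
  C → Y Y B -

Found common prefix 'Y Y B' in productions for C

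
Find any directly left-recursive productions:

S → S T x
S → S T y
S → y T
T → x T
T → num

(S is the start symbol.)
Yes, S is left-recursive

Direct left recursion occurs when N → N α for some non-terminal N (the right-hand side begins with the left-hand side itself).

S → S T x: LEFT RECURSIVE (starts with S)
S → S T y: LEFT RECURSIVE (starts with S)
S → y T: starts with y
T → x T: starts with x
T → num: starts with num

The grammar has direct left recursion on: S.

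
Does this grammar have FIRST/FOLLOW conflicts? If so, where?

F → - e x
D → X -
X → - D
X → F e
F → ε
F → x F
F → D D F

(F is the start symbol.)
A FIRST/FOLLOW conflict occurs when a non-terminal N has a nullable alternative N → β (β ⇒* ε) and another alternative N → α with FIRST(α) ∩ FOLLOW(N) ≠ ∅: on such a lookahead the parser cannot decide between expanding α and letting N vanish via β.

Nullable non-terminals: F.
FIRST sets used below: FIRST(D) = { '-', 'e', 'x' }

F: nullable alternative(s) F → ε; FOLLOW(F) = { $, 'e' }
  F → - e x: FIRST \ {ε} = { '-' } — disjoint from FOLLOW(F)
  F → ε: FIRST \ {ε} = { } — this is the only nullable alternative, skip
  F → x F: FIRST \ {ε} = { 'x' } — disjoint from FOLLOW(F)
  F → D D F: FIRST \ {ε} = { '-', 'e', 'x' } — overlaps FOLLOW(F) on { 'e' }: CONFLICT

D, X have no nullable alternative, so no FIRST/FOLLOW check is needed there.

So the grammar has 1 FIRST/FOLLOW conflict (marked CONFLICT above).

Answer: Yes. F → D D F with FOLLOW(F) on { 'e' }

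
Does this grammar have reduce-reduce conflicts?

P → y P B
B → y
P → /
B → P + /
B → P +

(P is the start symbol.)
No reduce-reduce conflicts

Augment with P' → P and build the canonical LR(0) collection (I0 = CLOSURE({[P' → . P]}), then GOTO on every symbol after a dot until no new states appear). It has 10 states:
  I0: { [P → . /], [P → . y P B], [P' → . P] }  — shift
  I1: { [P → / .] }  — reduce
  I2: { [P' → P .] }  — accept
  I3: { [P → . /], [P → . y P B], [P → y . P B] }  — shift
  I4: { [B → . P + /], [B → . P +], [B → . y], [P → . /], [P → . y P B], [P → y P . B] }  — shift
  I5: { [P → y P B .] }  — reduce
  I6: { [B → P . + /], [B → P . +] }  — shift
  I7: { [B → y .], [P → . /], [P → . y P B], [P → y . P B] }  — shift, reduce
  I8: { [B → P + . /], [B → P + .] }  — shift, reduce
  I9: { [B → P + / .] }  — reduce

No state contains more than one complete item.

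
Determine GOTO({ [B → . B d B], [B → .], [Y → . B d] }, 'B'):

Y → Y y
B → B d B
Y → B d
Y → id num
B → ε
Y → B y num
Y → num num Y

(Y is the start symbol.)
{ [B → B . d B], [Y → B . d] }

GOTO(I, 'B') = CLOSURE({ [A → αX.β] : [A → α.Xβ] ∈ I, X = 'B' })

Items with dot before 'B', with the dot advanced:
  [B → . B d B] → [B → B . d B]
  [Y → . B d] → [Y → B . d]
Closure adds nothing (no advanced item has the dot before a non-terminal).

GOTO = { [B → B . d B], [Y → B . d] }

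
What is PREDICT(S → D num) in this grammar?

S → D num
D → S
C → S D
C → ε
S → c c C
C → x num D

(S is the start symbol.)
{ 'c' }

PREDICT(S → D num) = (FIRST(RHS) \ {ε}) ∪ (FOLLOW(S) if ε ∈ FIRST(RHS), i.e. RHS ⇒* ε)
FIRST(D) = { 'c' }
FIRST(D num) = { 'c' }
ε ∉ FIRST(D num), so FOLLOW(S) is not added.
PREDICT(S → D num) = { 'c' }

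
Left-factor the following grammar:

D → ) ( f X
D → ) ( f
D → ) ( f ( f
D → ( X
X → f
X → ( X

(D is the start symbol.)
Left-factoring transforms A → αβ₁ | αβ₂ into A → αA' and A' → β₁ | β₂
(α is the longest common prefix among the alternatives). Repeat until
no nonterminal has two alternatives with a common prefix.

Round 1: D has alternatives sharing prefix ') ( f'. Introduce D': D → ) ( f D'
  Add: D' → X
  Add: D' → ε
  Add: D' → ( f

No remaining common prefixes — done.

Resulting grammar:
D → ) ( f D'
D' → X
D' → ε
D' → ( f
D → ( X
X → f
X → ( X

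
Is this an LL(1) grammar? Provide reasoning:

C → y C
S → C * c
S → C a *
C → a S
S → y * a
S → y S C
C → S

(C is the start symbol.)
Relevant sets:
  FIRST(S) = { 'a', 'y' }
  FIRST(C) = { 'a', 'y' }

For C:
  PREDICT(C → y C) = { 'y' }
  PREDICT(C → a S) = { 'a' }
  PREDICT(C → S) = { 'a', 'y' }
For S:
  PREDICT(S → C '*' c) = { 'a', 'y' }
  PREDICT(S → C a '*') = { 'a', 'y' }
  PREDICT(S → y '*' a) = { 'y' }
  PREDICT(S → y S C) = { 'y' }

Conflict found: Predict set conflict for C: { 'y' }
The grammar is NOT LL(1).

Answer: No. Predict set conflict for C: { 'y' }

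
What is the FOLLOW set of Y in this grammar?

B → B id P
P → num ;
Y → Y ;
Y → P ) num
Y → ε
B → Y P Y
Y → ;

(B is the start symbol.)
To compute FOLLOW(Y), find every occurrence of Y on a right-hand side N → α Y β: add FIRST(β) \ {ε}, and if β is empty or nullable also add FOLLOW(N). Iterate to a fixed point.

In Y → Y ;: Y is followed by ';', add FIRST(';') \ {ε} = { ';' }
In B → Y P Y: Y is followed by P Y, add FIRST(P Y) \ {ε} = { 'num' }
In B → Y P Y: Y is at the end, add FOLLOW(B)

The FOLLOW sets referred to above (computed the same way, to a fixed point):
  FOLLOW(B) = { $, 'id' }

Taking the union: FOLLOW(Y) = { $, ';', 'id', 'num' }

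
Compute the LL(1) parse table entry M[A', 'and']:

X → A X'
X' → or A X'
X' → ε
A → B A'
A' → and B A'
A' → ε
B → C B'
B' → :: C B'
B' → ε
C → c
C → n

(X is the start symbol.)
To find M[A', 'and'], we find productions for A' where 'and' is in the predict set (PREDICT(N → α) = (FIRST(α) \ {ε}) ∪ (FOLLOW(N) if α ⇒* ε)).

Relevant sets:
  FOLLOW(A') = { $, 'or' }

A' → and B A': PREDICT = { 'and' }
  'and' is in predict set, so this production goes in M[A', 'and']
A' → ε: PREDICT = { $, 'or' }

M[A', 'and'] = A' → and B A'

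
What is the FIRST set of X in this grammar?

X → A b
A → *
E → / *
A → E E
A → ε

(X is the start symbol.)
{ '*', '/', 'b' }

FIRST sets of the other non-terminals involved (by the same procedure, iterated to a fixed point):
  FIRST(A) = { '*', '/', ε }

From X → A b:
  - A is a non-terminal: add FIRST(A) \ {ε} = { '*', '/' }
    A is nullable, so continue to the next symbol
  - b is a terminal: add 'b' and stop

Collecting: FIRST(X) = { '*', '/', 'b' }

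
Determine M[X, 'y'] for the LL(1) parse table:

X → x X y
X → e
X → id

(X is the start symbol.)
Empty (error entry)

To find M[X, 'y'], we find productions for X where 'y' is in the predict set (PREDICT(N → α) = (FIRST(α) \ {ε}) ∪ (FOLLOW(N) if α ⇒* ε)).

X → x X y: PREDICT = { 'x' }
X → e: PREDICT = { 'e' }
X → id: PREDICT = { 'id' }

M[X, 'y'] is empty (no production applies)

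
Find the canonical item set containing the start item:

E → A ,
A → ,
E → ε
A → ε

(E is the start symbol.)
First, augment the grammar with E' → E
I₀ = CLOSURE({ [E' → . E] }):
  [E' → . E] has the dot before E: add [E → . A ,], [E → .]
  [E → . A ,] has the dot before A: add [A → . ,], [A → .]
No further items can be added.

I₀ = { [A → . ,], [A → .], [E → . A ,], [E → .], [E' → . E] }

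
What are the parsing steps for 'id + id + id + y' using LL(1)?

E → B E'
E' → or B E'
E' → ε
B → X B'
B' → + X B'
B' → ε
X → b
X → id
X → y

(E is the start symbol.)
Stack is shown with the top on the left.

Stack        Input               Action
---------------------------------------
E $          id + id + id + y $  output E → B E'
B E' $       id + id + id + y $  output B → X B'
X B' E' $    id + id + id + y $  output X → id
id B' E' $   id + id + id + y $  match 'id'
B' E' $      + id + id + y $     output B' → + X B'
+ X B' E' $  + id + id + y $     match '+'
X B' E' $    id + id + y $       output X → id
id B' E' $   id + id + y $       match 'id'
B' E' $      + id + y $          output B' → + X B'
+ X B' E' $  + id + y $          match '+'
X B' E' $    id + y $            output X → id
id B' E' $   id + y $            match 'id'
B' E' $      + y $               output B' → + X B'
+ X B' E' $  + y $               match '+'
X B' E' $    y $                 output X → y
y B' E' $    y $                 match 'y'
B' E' $      $                   output B' → ε
E' $         $                   output E' → ε
$            $                   accept

The string is accepted.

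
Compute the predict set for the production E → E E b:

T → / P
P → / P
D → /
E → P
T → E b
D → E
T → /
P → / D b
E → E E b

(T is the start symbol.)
PREDICT(E → E E b) = (FIRST(RHS) \ {ε}) ∪ (FOLLOW(E) if ε ∈ FIRST(RHS), i.e. RHS ⇒* ε)
FIRST(E) = { '/' }
FIRST(E E b) = { '/' }
ε ∉ FIRST(E E b), so FOLLOW(E) is not added.
PREDICT(E → E E b) = { '/' }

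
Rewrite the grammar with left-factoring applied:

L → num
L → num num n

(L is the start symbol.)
Left-factoring transforms A → αβ₁ | αβ₂ into A → αA' and A' → β₁ | β₂
(α is the longest common prefix among the alternatives). Repeat until
no nonterminal has two alternatives with a common prefix.

Round 1: L has alternatives sharing prefix 'num'. Introduce L': L → num L'
  Add: L' → ε
  Add: L' → num n

No remaining common prefixes — done.

Resulting grammar:
L → num L'
L' → ε
L' → num n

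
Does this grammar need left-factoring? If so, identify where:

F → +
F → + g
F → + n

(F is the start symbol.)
Left-factoring is needed when two productions for the same non-terminal
share a common prefix on the right-hand side.

Productions for F:
  F → +
  F → + g
  F → + n

Found common prefix '+' in productions for F

Answer: Yes, F has productions with common prefix '+'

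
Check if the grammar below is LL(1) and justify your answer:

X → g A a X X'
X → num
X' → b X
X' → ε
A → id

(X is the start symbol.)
No. Predict set conflict for X': { 'b' }

Relevant sets:
  FOLLOW(X') = { $, 'b' }

For X:
  PREDICT(X → g A a X X') = { 'g' }
  PREDICT(X → num) = { 'num' }
For X':
  PREDICT(X' → b X) = { 'b' }
  PREDICT(X' → ε) = { $, 'b' }
A has a single production, so nothing to check there.

Conflict found: Predict set conflict for X': { 'b' }
The grammar is NOT LL(1).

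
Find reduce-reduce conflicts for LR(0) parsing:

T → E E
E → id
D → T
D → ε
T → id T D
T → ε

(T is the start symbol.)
A reduce-reduce conflict occurs when an LR(0) state has two complete items [A → α .] and [B → β .] — both call for a reduction, and with no lookahead the parser cannot choose between them.

Augment with T' → T and build the canonical LR(0) collection (I0 = CLOSURE({[T' → . T]}), then GOTO on every symbol after a dot until no new states appear). It has 9 states:
  I0: { [E → . id], [T → . E E], [T → . id T D], [T → .], [T' → . T] }  — shift, reduce
  I1: { [E → . id], [T → E . E] }  — shift
  I2: { [T' → T .] }  — accept
  I3: { [E → . id], [E → id .], [T → . E E], [T → . id T D], [T → .], [T → id . T D] }  — shift, 2 reduces
  I4: { [D → . T], [D → .], [E → . id], [T → . E E], [T → . id T D], [T → .], [T → id T . D] }  — shift, 2 reduces
  I5: { [T → id T D .] }  — reduce
  I6: { [D → T .] }  — reduce
  I7: { [T → E E .] }  — reduce
  I8: { [E → id .] }  — reduce

I3 contains complete items [E → id .], [T → .] — reduce-reduce conflict.
I4 contains complete items [D → .], [T → .] — reduce-reduce conflict.

Answer: Yes — I3: [E → id .] vs [T → .]; I4: [D → .] vs [T → .]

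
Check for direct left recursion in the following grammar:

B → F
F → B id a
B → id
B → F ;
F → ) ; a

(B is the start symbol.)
B → F: starts with F
F → B id a: starts with B
B → id: starts with id
B → F ;: starts with F
F → ) ; a: starts with ')'

No direct left recursion found.

Answer: No direct left recursion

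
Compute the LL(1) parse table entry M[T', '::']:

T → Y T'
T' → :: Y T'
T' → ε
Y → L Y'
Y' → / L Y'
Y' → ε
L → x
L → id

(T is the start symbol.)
T' → :: Y T'

To find M[T', '::'], we find productions for T' where '::' is in the predict set (PREDICT(N → α) = (FIRST(α) \ {ε}) ∪ (FOLLOW(N) if α ⇒* ε)).

Relevant sets:
  FOLLOW(T') = { $ }

T' → :: Y T': PREDICT = { '::' }
  '::' is in predict set, so this production goes in M[T', '::']
T' → ε: PREDICT = { $ }

M[T', '::'] = T' → :: Y T'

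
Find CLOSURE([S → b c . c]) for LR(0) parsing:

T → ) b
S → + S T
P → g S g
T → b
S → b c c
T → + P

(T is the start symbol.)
{ [S → b c . c] }

To compute CLOSURE, for each item [A → α.Bβ] where B is a non-terminal, add [B → .γ] for all productions B → γ; repeat for the newly added items until nothing changes.

Start with: [S → b c . c]
The dot precedes the terminal c, so nothing is added.

CLOSURE = { [S → b c . c] }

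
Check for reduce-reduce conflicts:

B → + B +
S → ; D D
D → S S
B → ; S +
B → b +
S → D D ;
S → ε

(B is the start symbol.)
A reduce-reduce conflict occurs when an LR(0) state has two complete items [A → α .] and [B → β .] — both call for a reduction, and with no lookahead the parser cannot choose between them.

Augment with B' → B and build the canonical LR(0) collection (I0 = CLOSURE({[B' → . B]}), then GOTO on every symbol after a dot until no new states appear). It has 18 states:
  I0: { [B → . + B +], [B → . ; S +], [B → . b +], [B' → . B] }  — shift
  I1: { [B → + . B +], [B → . + B +], [B → . ; S +], [B → . b +] }  — shift
  I2: { [B → ; . S +], [D → . S S], [S → . ; D D], [S → . D D ;], [S → .] }  — shift, reduce
  I3: { [B' → B .] }  — accept
  I4: { [B → b . +] }  — shift
  I5: { [B → b + .] }  — reduce
  I6: { [D → . S S], [S → . ; D D], [S → . D D ;], [S → .], [S → ; . D D] }  — shift, reduce
  I7: { [D → . S S], [S → . ; D D], [S → . D D ;], [S → .], [S → D . D ;] }  — shift, reduce
  I8: { [B → ; S . +], [D → . S S], [D → S . S], [S → . ; D D], [S → . D D ;], [S → .] }  — shift, reduce
  I9: { [B → ; S + .] }  — reduce
  I10: { [D → . S S], [D → S . S], [D → S S .], [S → . ; D D], [S → . D D ;], [S → .] }  — shift, 2 reduces
  I11: { [D → . S S], [S → . ; D D], [S → . D D ;], [S → .], [S → D . D ;], [S → D D . ;] }  — shift, reduce
  I12: { [D → . S S], [D → S . S], [S → . ; D D], [S → . D D ;], [S → .] }  — shift, reduce
  I13: { [D → . S S], [S → . ; D D], [S → . D D ;], [S → .], [S → ; . D D], [S → D D ; .] }  — shift, 2 reduces
  I14: { [D → . S S], [S → . ; D D], [S → . D D ;], [S → .], [S → ; D . D], [S → D . D ;] }  — shift, reduce
  I15: { [D → . S S], [S → . ; D D], [S → . D D ;], [S → .], [S → ; D D .], [S → D . D ;], [S → D D . ;] }  — shift, 2 reduces
  I16: { [B → + B . +] }  — shift
  I17: { [B → + B + .] }  — reduce

I10 contains complete items [D → S S .], [S → .] — reduce-reduce conflict.
I13 contains complete items [S → .], [S → D D ; .] — reduce-reduce conflict.
I15 contains complete items [S → .], [S → ; D D .] — reduce-reduce conflict.

Answer: Yes — I10: [D → S S .] vs [S → .]; I13: [S → .] vs [S → D D ; .]; I15: [S → .] vs [S → ; D D .]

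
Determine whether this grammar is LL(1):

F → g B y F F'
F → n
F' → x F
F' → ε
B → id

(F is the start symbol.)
Relevant sets:
  FOLLOW(F') = { $, 'x' }

For F:
  PREDICT(F → g B y F F') = { 'g' }
  PREDICT(F → n) = { 'n' }
For F':
  PREDICT(F' → x F) = { 'x' }
  PREDICT(F' → ε) = { $, 'x' }
B has a single production, so nothing to check there.

Conflict found: Predict set conflict for F': { 'x' }
The grammar is NOT LL(1).

Answer: No. Predict set conflict for F': { 'x' }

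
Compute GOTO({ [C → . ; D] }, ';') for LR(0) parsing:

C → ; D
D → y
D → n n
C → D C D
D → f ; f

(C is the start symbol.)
GOTO(I, ';') = CLOSURE({ [A → αX.β] : [A → α.Xβ] ∈ I, X = ';' })

Items with dot before ';', with the dot advanced:
  [C → . ; D] → [C → ; . D]
Closure of the advanced items:
  [C → ; . D] has the dot before D: add [D → . y], [D → . n n], [D → . f ; f]

GOTO = { [C → ; . D], [D → . f ; f], [D → . n n], [D → . y] }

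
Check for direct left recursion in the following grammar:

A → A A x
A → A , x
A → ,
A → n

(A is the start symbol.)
A → A A x: LEFT RECURSIVE (starts with A)
A → A , x: LEFT RECURSIVE (starts with A)
A → ,: starts with ','
A → n: starts with n

The grammar has direct left recursion on: A.

Answer: Yes, A is left-recursive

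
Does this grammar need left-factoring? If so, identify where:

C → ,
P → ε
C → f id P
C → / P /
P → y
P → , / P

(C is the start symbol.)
No, left-factoring is not needed

Left-factoring is needed when two productions for the same non-terminal
share a common prefix on the right-hand side.

Productions for C:
  C → ,
  C → f id P
  C → / P /
Productions for P:
  P → ε
  P → y
  P → , / P

No common prefixes found.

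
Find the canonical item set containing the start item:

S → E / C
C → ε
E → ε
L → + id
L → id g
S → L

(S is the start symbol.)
{ [E → .], [L → . + id], [L → . id g], [S → . E / C], [S → . L], [S' → . S] }

First, augment the grammar with S' → S
I₀ = CLOSURE({ [S' → . S] }):
  [S' → . S] has the dot before S: add [S → . E / C], [S → . L]
  [S → . E / C] has the dot before E: add [E → .]
  [S → . L] has the dot before L: add [L → . + id], [L → . id g]
No further items can be added.

I₀ = { [E → .], [L → . + id], [L → . id g], [S → . E / C], [S → . L], [S' → . S] }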